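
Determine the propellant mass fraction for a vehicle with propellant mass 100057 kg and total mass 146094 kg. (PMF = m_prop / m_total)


PMF = 100057 / 146094 = 0.685

0.685


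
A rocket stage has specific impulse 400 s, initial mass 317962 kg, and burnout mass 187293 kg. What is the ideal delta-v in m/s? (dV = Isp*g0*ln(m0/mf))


Ve = 400 * 9.81 = 3924.0 m/s
dV = 3924.0 * ln(317962/187293) = 2077 m/s

2077 m/s


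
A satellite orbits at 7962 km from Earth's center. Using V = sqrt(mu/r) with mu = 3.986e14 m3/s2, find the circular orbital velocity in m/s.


V = sqrt(3.986e14 / 7962000) = 7076 m/s

7076 m/s


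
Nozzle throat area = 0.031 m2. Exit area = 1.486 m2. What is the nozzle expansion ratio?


AR = 1.486 / 0.031 = 47.9

47.9


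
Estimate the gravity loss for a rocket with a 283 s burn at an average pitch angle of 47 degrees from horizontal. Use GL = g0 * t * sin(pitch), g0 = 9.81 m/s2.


GL = 9.81 * 283 * sin(47 deg) = 2030 m/s

2030 m/s


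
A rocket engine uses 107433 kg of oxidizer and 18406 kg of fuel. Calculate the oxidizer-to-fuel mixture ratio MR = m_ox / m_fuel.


MR = 107433 / 18406 = 5.84

5.84


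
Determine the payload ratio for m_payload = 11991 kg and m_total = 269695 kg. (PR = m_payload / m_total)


PR = 11991 / 269695 = 0.0445

0.0445


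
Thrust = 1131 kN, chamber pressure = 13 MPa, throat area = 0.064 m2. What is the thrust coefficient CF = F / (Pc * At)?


CF = 1131000 / (13e6 * 0.064) = 1.36

1.36


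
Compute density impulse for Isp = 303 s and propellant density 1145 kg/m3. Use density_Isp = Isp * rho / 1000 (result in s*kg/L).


rho*Isp = 303 * 1145 / 1000 = 347 s*kg/L

347 s*kg/L


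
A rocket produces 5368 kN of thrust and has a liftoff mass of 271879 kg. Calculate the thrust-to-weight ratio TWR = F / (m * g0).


TWR = 5368000 / (271879 * 9.81) = 2.01

2.01


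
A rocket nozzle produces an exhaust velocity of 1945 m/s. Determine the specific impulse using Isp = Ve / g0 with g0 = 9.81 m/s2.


Isp = Ve / g0 = 1945 / 9.81 = 198.3 s

198.3 s


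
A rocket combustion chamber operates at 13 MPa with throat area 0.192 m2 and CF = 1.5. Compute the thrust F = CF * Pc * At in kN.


F = 1.5 * 13e6 * 0.192 = 3.7440e+06 N = 3744.0 kN

3744.0 kN


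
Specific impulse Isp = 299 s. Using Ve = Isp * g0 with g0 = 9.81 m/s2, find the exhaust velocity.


Ve = Isp * g0 = 299 * 9.81 = 2933.2 m/s

2933.2 m/s


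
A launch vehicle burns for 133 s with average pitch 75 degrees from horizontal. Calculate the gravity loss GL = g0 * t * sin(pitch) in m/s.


GL = 9.81 * 133 * sin(75 deg) = 1260 m/s

1260 m/s


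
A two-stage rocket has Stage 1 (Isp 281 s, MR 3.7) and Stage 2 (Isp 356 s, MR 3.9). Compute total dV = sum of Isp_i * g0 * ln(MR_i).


dV1 = 281 * 9.81 * ln(3.7) = 3606.6 m/s
dV2 = 356 * 9.81 * ln(3.9) = 4753.0 m/s
Total dV = 3606.6 + 4753.0 = 8359.6 m/s ~ 8360 m/s

8360 m/s


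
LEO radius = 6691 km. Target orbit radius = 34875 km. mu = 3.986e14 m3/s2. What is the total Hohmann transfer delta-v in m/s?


V1 = sqrt(mu/r1) = 7718.33 m/s
dV1 = V1*(sqrt(2*r2/(r1+r2)) - 1) = 2279.97 m/s
V2 = sqrt(mu/r2) = 3380.74 m/s
dV2 = V2*(1 - sqrt(2*r1/(r1+r2))) = 1462.5 m/s
Total dV = 3742 m/s

3742 m/s


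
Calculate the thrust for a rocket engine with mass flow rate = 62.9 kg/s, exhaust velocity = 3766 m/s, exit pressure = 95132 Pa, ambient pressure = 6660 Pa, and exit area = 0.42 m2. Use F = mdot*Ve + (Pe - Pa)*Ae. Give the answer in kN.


F = 62.9 * 3766 + (95132 - 6660) * 0.42 = 274040.0 N = 274.0 kN

274.0 kN


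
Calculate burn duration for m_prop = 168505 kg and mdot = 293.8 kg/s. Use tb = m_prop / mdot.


tb = 168505 / 293.8 = 573.5 s

573.5 s


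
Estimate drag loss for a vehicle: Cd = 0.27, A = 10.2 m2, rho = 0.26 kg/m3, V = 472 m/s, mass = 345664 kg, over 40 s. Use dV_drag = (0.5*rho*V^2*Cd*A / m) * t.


D = 0.5 * 0.26 * 472^2 * 0.27 * 10.2 = 79761.13 N
a = 79761.13 / 345664 = 0.2307 m/s2
dV = 0.2307 * 40 = 9.2 m/s

9.2 m/s


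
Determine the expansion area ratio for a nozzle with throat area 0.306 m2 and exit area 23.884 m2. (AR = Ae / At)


AR = 23.884 / 0.306 = 78.1

78.1


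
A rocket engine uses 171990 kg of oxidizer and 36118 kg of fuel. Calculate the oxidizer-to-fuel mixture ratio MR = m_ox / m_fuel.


MR = 171990 / 36118 = 4.76

4.76


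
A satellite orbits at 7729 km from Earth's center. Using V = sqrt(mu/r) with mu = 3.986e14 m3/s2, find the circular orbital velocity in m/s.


V = sqrt(3.986e14 / 7729000) = 7181 m/s

7181 m/s


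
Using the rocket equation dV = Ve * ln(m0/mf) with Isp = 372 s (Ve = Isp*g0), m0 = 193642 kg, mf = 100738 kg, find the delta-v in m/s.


Ve = 372 * 9.81 = 3649.32 m/s
dV = 3649.32 * ln(193642/100738) = 2385 m/s

2385 m/s


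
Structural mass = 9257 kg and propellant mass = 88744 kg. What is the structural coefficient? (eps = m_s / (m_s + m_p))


eps = 9257 / (9257 + 88744) = 0.0945

0.0945


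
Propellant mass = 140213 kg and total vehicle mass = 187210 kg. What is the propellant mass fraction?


PMF = 140213 / 187210 = 0.749

0.749


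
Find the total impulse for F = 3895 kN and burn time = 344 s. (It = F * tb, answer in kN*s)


It = 3895 * 344 = 1339880 kN*s

1339880 kN*s


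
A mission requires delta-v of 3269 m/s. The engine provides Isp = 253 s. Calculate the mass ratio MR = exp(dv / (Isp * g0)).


Ve = 253 * 9.81 = 2481.93 m/s
MR = exp(3269 / 2481.93) = 3.733

3.733


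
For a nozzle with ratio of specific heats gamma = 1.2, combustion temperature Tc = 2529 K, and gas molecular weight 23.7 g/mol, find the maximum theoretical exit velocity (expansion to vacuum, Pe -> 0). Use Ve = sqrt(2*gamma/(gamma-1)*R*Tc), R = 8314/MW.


R = 8314 / 23.7 = 350.8 J/(kg.K)
Ve = sqrt(2 * 1.2 / (1.2 - 1) * 350.8 * 2529) = 3263 m/s

3263 m/s


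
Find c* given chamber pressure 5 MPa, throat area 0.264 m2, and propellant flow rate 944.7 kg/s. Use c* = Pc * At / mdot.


c* = 5e6 * 0.264 / 944.7 = 1397 m/s

1397 m/s


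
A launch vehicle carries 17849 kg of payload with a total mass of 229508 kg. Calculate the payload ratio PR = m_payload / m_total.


PR = 17849 / 229508 = 0.0778

0.0778


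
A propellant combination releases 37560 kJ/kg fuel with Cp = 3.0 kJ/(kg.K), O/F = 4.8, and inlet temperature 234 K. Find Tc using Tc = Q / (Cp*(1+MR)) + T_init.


Tc = 37560 / (3.0 * (1 + 4.8)) + 234 = 2393 K

2393 K


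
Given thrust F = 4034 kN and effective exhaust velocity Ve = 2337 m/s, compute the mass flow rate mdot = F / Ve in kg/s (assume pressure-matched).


mdot = F / Ve = 4034000 / 2337 = 1726.1 kg/s

1726.1 kg/s


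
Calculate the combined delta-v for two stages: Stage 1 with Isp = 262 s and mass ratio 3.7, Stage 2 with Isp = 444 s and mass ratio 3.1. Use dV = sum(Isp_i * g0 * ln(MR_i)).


dV1 = 262 * 9.81 * ln(3.7) = 3362.7 m/s
dV2 = 444 * 9.81 * ln(3.1) = 4928.0 m/s
Total dV = 3362.7 + 4928.0 = 8290.7 m/s ~ 8291 m/s

8291 m/s


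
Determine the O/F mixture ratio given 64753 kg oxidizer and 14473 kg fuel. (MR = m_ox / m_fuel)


MR = 64753 / 14473 = 4.47

4.47


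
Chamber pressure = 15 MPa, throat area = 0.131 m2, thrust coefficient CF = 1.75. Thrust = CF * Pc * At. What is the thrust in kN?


F = 1.75 * 15e6 * 0.131 = 3.4388e+06 N = 3438.8 kN

3438.8 kN


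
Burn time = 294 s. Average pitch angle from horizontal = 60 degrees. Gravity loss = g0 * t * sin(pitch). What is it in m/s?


GL = 9.81 * 294 * sin(60 deg) = 2498 m/s

2498 m/s


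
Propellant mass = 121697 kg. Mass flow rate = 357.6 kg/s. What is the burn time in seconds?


tb = 121697 / 357.6 = 340.3 s

340.3 s


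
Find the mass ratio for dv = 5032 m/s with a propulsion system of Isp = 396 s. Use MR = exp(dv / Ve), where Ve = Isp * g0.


Ve = 396 * 9.81 = 3884.76 m/s
MR = exp(5032 / 3884.76) = 3.652

3.652


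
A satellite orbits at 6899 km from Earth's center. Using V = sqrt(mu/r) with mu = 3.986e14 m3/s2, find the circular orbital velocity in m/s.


V = sqrt(3.986e14 / 6899000) = 7601 m/s

7601 m/s


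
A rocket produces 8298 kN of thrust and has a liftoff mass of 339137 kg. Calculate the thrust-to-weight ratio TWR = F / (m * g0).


TWR = 8298000 / (339137 * 9.81) = 2.49

2.49


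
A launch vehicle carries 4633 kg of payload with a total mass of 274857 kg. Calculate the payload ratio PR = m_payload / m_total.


PR = 4633 / 274857 = 0.0169

0.0169


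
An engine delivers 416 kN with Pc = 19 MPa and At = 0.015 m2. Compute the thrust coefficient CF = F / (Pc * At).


CF = 416000 / (19e6 * 0.015) = 1.46

1.46


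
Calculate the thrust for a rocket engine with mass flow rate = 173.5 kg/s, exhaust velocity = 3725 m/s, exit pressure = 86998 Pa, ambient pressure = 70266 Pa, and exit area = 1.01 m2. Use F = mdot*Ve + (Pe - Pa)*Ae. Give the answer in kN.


F = 173.5 * 3725 + (86998 - 70266) * 1.01 = 663187.0 N = 663.2 kN

663.2 kN


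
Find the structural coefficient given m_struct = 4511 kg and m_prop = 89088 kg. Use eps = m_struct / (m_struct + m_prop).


eps = 4511 / (4511 + 89088) = 0.0482

0.0482


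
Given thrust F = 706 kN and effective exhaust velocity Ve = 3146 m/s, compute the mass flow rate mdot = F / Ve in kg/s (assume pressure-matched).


mdot = F / Ve = 706000 / 3146 = 224.4 kg/s

224.4 kg/s


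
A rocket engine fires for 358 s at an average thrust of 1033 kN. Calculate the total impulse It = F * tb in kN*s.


It = 1033 * 358 = 369814 kN*s

369814 kN*s


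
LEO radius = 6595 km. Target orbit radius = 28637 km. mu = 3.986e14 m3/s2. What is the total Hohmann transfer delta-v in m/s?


V1 = sqrt(mu/r1) = 7774.3 m/s
dV1 = V1*(sqrt(2*r2/(r1+r2)) - 1) = 2137.93 m/s
V2 = sqrt(mu/r2) = 3730.83 m/s
dV2 = V2*(1 - sqrt(2*r1/(r1+r2))) = 1448.07 m/s
Total dV = 3586 m/s

3586 m/s


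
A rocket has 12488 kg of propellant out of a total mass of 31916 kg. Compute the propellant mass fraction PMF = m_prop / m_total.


PMF = 12488 / 31916 = 0.391

0.391


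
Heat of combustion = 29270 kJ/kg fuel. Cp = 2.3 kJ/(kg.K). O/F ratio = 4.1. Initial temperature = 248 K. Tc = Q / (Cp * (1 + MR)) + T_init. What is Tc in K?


Tc = 29270 / (2.3 * (1 + 4.1)) + 248 = 2743 K

2743 K


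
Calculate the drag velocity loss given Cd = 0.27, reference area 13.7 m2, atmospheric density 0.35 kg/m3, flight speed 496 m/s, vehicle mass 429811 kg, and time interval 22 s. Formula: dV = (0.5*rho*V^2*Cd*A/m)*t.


D = 0.5 * 0.35 * 496^2 * 0.27 * 13.7 = 159252.31 N
a = 159252.31 / 429811 = 0.3705 m/s2
dV = 0.3705 * 22 = 8.2 m/s

8.2 m/s


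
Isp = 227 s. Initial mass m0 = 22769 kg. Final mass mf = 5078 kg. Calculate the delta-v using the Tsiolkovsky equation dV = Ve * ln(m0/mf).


Ve = 227 * 9.81 = 2226.87 m/s
dV = 2226.87 * ln(22769/5078) = 3341 m/s

3341 m/s


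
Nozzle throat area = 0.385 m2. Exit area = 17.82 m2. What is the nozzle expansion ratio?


AR = 17.82 / 0.385 = 46.3

46.3


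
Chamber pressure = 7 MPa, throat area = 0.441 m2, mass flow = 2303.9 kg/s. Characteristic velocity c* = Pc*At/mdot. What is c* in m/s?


c* = 7e6 * 0.441 / 2303.9 = 1340 m/s

1340 m/s


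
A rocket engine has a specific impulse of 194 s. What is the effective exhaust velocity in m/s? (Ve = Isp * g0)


Ve = Isp * g0 = 194 * 9.81 = 1903.1 m/s

1903.1 m/s


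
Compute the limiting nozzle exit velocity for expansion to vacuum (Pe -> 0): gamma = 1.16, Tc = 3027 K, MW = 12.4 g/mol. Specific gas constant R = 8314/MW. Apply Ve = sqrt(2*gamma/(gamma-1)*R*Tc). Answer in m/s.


R = 8314 / 12.4 = 670.48 J/(kg.K)
Ve = sqrt(2 * 1.16 / (1.16 - 1) * 670.48 * 3027) = 5425 m/s

5425 m/s


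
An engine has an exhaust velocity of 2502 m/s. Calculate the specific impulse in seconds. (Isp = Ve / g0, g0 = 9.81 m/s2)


Isp = Ve / g0 = 2502 / 9.81 = 255.0 s

255.0 s


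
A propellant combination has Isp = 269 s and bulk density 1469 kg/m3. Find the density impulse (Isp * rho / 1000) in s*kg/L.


rho*Isp = 269 * 1469 / 1000 = 395 s*kg/L

395 s*kg/L


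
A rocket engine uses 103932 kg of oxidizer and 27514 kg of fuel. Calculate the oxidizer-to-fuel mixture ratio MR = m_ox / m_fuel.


MR = 103932 / 27514 = 3.78

3.78


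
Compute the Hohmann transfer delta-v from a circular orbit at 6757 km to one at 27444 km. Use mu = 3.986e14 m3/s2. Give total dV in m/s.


V1 = sqrt(mu/r1) = 7680.54 m/s
dV1 = V1*(sqrt(2*r2/(r1+r2)) - 1) = 2049.42 m/s
V2 = sqrt(mu/r2) = 3811.05 m/s
dV2 = V2*(1 - sqrt(2*r1/(r1+r2))) = 1415.43 m/s
Total dV = 3465 m/s

3465 m/s


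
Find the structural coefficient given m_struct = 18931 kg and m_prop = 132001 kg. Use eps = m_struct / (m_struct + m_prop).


eps = 18931 / (18931 + 132001) = 0.1254

0.1254


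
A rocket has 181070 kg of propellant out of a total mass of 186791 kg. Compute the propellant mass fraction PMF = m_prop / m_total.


PMF = 181070 / 186791 = 0.969

0.969


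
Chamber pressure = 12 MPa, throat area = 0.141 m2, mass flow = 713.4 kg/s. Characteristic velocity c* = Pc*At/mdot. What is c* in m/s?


c* = 12e6 * 0.141 / 713.4 = 2372 m/s

2372 m/s


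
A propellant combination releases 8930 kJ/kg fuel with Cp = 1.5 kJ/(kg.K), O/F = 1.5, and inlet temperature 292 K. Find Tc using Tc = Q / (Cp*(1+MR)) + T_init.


Tc = 8930 / (1.5 * (1 + 1.5)) + 292 = 2673 K

2673 K


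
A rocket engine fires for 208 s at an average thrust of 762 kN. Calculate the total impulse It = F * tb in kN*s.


It = 762 * 208 = 158496 kN*s

158496 kN*s


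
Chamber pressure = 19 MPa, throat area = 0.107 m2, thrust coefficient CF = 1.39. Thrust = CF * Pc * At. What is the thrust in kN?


F = 1.39 * 19e6 * 0.107 = 2.8259e+06 N = 2825.9 kN

2825.9 kN


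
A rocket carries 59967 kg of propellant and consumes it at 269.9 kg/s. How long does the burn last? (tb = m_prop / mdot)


tb = 59967 / 269.9 = 222.2 s

222.2 s


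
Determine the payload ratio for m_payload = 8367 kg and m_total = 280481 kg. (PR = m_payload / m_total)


PR = 8367 / 280481 = 0.0298

0.0298


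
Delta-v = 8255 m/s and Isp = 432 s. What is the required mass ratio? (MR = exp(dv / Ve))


Ve = 432 * 9.81 = 4237.92 m/s
MR = exp(8255 / 4237.92) = 7.014

7.014


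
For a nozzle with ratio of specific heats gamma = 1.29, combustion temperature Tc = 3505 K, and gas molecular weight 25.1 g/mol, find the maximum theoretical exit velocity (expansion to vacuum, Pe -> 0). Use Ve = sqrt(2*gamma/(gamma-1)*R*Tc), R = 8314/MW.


R = 8314 / 25.1 = 331.24 J/(kg.K)
Ve = sqrt(2 * 1.29 / (1.29 - 1) * 331.24 * 3505) = 3214 m/s

3214 m/s


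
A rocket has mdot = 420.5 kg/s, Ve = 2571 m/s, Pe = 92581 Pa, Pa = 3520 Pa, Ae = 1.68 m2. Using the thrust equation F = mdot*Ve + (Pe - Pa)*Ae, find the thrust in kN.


F = 420.5 * 2571 + (92581 - 3520) * 1.68 = 1.2307e+06 N = 1230.7 kN

1230.7 kN


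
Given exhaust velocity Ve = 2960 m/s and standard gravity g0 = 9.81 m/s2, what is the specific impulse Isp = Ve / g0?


Isp = Ve / g0 = 2960 / 9.81 = 301.7 s

301.7 s


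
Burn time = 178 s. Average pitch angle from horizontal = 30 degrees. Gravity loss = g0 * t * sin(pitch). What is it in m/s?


GL = 9.81 * 178 * sin(30 deg) = 873 m/s

873 m/s


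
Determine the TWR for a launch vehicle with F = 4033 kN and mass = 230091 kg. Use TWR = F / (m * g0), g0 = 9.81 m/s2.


TWR = 4033000 / (230091 * 9.81) = 1.79

1.79


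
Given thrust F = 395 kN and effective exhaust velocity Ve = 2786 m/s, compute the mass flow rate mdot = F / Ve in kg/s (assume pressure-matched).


mdot = F / Ve = 395000 / 2786 = 141.8 kg/s

141.8 kg/s


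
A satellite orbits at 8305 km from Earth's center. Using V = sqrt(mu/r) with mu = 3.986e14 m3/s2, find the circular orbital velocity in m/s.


V = sqrt(3.986e14 / 8305000) = 6928 m/s

6928 m/s


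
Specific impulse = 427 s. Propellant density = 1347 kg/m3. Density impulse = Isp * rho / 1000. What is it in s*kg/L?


rho*Isp = 427 * 1347 / 1000 = 575 s*kg/L

575 s*kg/L


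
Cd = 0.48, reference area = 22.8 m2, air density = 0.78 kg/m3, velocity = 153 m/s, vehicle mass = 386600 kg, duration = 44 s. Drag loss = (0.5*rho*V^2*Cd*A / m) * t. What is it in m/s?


D = 0.5 * 0.78 * 153^2 * 0.48 * 22.8 = 99913.36 N
a = 99913.36 / 386600 = 0.2584 m/s2
dV = 0.2584 * 44 = 11.4 m/s

11.4 m/s


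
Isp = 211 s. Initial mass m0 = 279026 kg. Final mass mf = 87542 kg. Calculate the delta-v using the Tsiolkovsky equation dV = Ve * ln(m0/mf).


Ve = 211 * 9.81 = 2069.91 m/s
dV = 2069.91 * ln(279026/87542) = 2399 m/s

2399 m/s


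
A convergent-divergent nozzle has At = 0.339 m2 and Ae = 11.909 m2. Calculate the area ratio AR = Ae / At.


AR = 11.909 / 0.339 = 35.1

35.1


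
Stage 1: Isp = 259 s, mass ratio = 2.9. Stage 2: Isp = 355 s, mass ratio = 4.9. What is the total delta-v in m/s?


dV1 = 259 * 9.81 * ln(2.9) = 2705.2 m/s
dV2 = 355 * 9.81 * ln(4.9) = 5534.6 m/s
Total dV = 2705.2 + 5534.6 = 8239.8 m/s ~ 8240 m/s

8240 m/s


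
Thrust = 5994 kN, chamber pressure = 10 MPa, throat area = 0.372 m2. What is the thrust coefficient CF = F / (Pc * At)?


CF = 5994000 / (10e6 * 0.372) = 1.61

1.61


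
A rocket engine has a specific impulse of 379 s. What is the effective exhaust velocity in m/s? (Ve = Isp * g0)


Ve = Isp * g0 = 379 * 9.81 = 3718.0 m/s

3718.0 m/s


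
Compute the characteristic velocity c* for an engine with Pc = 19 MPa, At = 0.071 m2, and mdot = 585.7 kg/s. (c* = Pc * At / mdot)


c* = 19e6 * 0.071 / 585.7 = 2303 m/s

2303 m/s


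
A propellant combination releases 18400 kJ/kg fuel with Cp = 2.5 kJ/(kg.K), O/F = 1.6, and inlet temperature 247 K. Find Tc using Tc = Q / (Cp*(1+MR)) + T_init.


Tc = 18400 / (2.5 * (1 + 1.6)) + 247 = 3078 K

3078 K


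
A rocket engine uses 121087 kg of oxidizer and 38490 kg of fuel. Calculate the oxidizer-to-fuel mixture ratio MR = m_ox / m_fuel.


MR = 121087 / 38490 = 3.15

3.15


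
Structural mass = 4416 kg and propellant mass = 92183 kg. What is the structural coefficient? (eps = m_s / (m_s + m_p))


eps = 4416 / (4416 + 92183) = 0.0457

0.0457


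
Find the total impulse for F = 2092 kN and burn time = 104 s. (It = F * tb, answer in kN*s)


It = 2092 * 104 = 217568 kN*s

217568 kN*s


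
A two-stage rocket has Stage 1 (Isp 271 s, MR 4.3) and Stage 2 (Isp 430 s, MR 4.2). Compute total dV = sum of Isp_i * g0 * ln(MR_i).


dV1 = 271 * 9.81 * ln(4.3) = 3877.7 m/s
dV2 = 430 * 9.81 * ln(4.2) = 6053.6 m/s
Total dV = 3877.7 + 6053.6 = 9931.3 m/s ~ 9931 m/s

9931 m/s


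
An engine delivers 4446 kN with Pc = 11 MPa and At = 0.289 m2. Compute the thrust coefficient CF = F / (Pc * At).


CF = 4446000 / (11e6 * 0.289) = 1.4

1.4


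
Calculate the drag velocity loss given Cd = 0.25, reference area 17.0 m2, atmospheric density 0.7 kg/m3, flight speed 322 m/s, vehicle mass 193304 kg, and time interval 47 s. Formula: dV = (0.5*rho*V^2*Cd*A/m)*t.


D = 0.5 * 0.7 * 322^2 * 0.25 * 17.0 = 154229.95 N
a = 154229.95 / 193304 = 0.7979 m/s2
dV = 0.7979 * 47 = 37.5 m/s

37.5 m/s


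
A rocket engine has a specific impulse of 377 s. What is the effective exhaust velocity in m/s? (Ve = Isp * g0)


Ve = Isp * g0 = 377 * 9.81 = 3698.4 m/s

3698.4 m/s


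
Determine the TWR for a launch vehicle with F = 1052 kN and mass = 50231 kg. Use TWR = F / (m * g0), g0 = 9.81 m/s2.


TWR = 1052000 / (50231 * 9.81) = 2.13

2.13


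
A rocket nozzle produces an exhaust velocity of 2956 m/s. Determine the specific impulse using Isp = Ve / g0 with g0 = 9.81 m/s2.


Isp = Ve / g0 = 2956 / 9.81 = 301.3 s

301.3 s


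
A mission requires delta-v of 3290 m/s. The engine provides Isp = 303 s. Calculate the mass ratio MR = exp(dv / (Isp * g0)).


Ve = 303 * 9.81 = 2972.43 m/s
MR = exp(3290 / 2972.43) = 3.025

3.025


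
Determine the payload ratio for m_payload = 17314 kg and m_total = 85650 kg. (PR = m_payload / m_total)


PR = 17314 / 85650 = 0.2021

0.2021


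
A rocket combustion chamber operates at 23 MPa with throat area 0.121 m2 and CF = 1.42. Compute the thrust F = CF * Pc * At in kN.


F = 1.42 * 23e6 * 0.121 = 3.9519e+06 N = 3951.9 kN

3951.9 kN


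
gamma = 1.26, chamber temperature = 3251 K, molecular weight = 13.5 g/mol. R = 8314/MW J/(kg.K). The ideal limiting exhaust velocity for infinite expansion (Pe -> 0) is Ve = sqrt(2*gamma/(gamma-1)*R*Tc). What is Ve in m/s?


R = 8314 / 13.5 = 615.85 J/(kg.K)
Ve = sqrt(2 * 1.26 / (1.26 - 1) * 615.85 * 3251) = 4405 m/s

4405 m/s


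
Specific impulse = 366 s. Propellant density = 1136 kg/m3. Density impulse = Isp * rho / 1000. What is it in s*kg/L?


rho*Isp = 366 * 1136 / 1000 = 416 s*kg/L

416 s*kg/L


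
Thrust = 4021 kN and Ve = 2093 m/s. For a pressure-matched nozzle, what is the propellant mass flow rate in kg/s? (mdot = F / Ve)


mdot = F / Ve = 4021000 / 2093 = 1921.2 kg/s

1921.2 kg/s


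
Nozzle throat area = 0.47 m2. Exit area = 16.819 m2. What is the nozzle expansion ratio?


AR = 16.819 / 0.47 = 35.8

35.8


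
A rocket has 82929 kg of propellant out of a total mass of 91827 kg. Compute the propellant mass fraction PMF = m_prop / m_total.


PMF = 82929 / 91827 = 0.903

0.903


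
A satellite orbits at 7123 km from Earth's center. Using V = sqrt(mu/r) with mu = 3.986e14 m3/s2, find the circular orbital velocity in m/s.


V = sqrt(3.986e14 / 7123000) = 7481 m/s

7481 m/s


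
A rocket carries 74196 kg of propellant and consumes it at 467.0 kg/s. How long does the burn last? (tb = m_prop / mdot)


tb = 74196 / 467.0 = 158.9 s

158.9 s


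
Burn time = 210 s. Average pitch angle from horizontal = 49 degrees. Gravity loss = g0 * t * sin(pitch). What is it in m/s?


GL = 9.81 * 210 * sin(49 deg) = 1555 m/s

1555 m/s


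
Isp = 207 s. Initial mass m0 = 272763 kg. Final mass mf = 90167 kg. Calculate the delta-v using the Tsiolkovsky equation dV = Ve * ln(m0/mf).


Ve = 207 * 9.81 = 2030.67 m/s
dV = 2030.67 * ln(272763/90167) = 2248 m/s

2248 m/s


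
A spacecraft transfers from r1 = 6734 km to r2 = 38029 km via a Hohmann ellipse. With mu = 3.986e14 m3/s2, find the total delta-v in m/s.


V1 = sqrt(mu/r1) = 7693.64 m/s
dV1 = V1*(sqrt(2*r2/(r1+r2)) - 1) = 2335.06 m/s
V2 = sqrt(mu/r2) = 3237.51 m/s
dV2 = V2*(1 - sqrt(2*r1/(r1+r2))) = 1461.67 m/s
Total dV = 3797 m/s

3797 m/s


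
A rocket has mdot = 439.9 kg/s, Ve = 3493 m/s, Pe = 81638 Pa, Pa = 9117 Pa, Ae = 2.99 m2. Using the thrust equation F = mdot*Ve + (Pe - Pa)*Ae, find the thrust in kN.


F = 439.9 * 3493 + (81638 - 9117) * 2.99 = 1.7534e+06 N = 1753.4 kN

1753.4 kN


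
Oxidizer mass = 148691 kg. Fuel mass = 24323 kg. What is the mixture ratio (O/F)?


MR = 148691 / 24323 = 6.11

6.11


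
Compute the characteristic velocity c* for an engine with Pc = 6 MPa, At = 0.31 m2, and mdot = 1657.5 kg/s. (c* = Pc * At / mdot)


c* = 6e6 * 0.31 / 1657.5 = 1122 m/s

1122 m/s


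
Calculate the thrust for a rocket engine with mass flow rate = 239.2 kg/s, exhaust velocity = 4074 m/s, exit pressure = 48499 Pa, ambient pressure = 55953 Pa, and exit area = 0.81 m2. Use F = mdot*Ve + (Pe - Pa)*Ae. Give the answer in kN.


F = 239.2 * 4074 + (48499 - 55953) * 0.81 = 968463.0 N = 968.5 kN

968.5 kN


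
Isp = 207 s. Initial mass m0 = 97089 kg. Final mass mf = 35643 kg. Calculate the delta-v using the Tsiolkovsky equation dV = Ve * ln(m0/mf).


Ve = 207 * 9.81 = 2030.67 m/s
dV = 2030.67 * ln(97089/35643) = 2035 m/s

2035 m/s


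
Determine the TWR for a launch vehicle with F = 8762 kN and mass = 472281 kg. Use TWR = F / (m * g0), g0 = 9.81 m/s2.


TWR = 8762000 / (472281 * 9.81) = 1.89

1.89


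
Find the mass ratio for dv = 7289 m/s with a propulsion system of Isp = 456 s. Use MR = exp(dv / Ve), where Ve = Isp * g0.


Ve = 456 * 9.81 = 4473.36 m/s
MR = exp(7289 / 4473.36) = 5.101

5.101


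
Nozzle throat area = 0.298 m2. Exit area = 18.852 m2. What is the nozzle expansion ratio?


AR = 18.852 / 0.298 = 63.3

63.3


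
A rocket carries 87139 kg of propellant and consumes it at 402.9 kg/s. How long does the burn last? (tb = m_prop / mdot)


tb = 87139 / 402.9 = 216.3 s

216.3 s


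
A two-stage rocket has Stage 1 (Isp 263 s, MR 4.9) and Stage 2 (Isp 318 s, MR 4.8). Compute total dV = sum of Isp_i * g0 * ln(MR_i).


dV1 = 263 * 9.81 * ln(4.9) = 4100.3 m/s
dV2 = 318 * 9.81 * ln(4.8) = 4893.4 m/s
Total dV = 4100.3 + 4893.4 = 8993.7 m/s ~ 8994 m/s

8994 m/s


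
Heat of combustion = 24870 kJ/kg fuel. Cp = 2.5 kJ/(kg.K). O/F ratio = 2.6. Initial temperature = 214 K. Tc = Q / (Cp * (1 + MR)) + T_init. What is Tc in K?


Tc = 24870 / (2.5 * (1 + 2.6)) + 214 = 2977 K

2977 K


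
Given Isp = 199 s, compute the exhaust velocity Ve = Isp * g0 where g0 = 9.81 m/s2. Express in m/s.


Ve = Isp * g0 = 199 * 9.81 = 1952.2 m/s

1952.2 m/s


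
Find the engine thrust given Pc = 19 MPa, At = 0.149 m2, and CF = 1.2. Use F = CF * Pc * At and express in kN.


F = 1.2 * 19e6 * 0.149 = 3.3972e+06 N = 3397.2 kN

3397.2 kN


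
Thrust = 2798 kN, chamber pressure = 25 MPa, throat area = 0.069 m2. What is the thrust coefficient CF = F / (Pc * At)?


CF = 2798000 / (25e6 * 0.069) = 1.62

1.62


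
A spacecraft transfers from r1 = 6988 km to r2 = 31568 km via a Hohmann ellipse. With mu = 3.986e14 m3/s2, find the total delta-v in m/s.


V1 = sqrt(mu/r1) = 7552.53 m/s
dV1 = V1*(sqrt(2*r2/(r1+r2)) - 1) = 2112.09 m/s
V2 = sqrt(mu/r2) = 3553.41 m/s
dV2 = V2*(1 - sqrt(2*r1/(r1+r2))) = 1414.02 m/s
Total dV = 3526 m/s

3526 m/s


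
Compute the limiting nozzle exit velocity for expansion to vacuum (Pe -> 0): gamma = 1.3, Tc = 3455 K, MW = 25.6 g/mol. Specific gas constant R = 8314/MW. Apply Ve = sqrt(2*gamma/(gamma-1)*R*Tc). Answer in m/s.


R = 8314 / 25.6 = 324.77 J/(kg.K)
Ve = sqrt(2 * 1.3 / (1.3 - 1) * 324.77 * 3455) = 3118 m/s

3118 m/s


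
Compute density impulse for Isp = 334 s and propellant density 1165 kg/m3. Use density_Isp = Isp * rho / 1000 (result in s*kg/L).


rho*Isp = 334 * 1165 / 1000 = 389 s*kg/L

389 s*kg/L


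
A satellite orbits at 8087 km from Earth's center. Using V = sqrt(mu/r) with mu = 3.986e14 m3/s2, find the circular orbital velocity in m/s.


V = sqrt(3.986e14 / 8087000) = 7021 m/s

7021 m/s


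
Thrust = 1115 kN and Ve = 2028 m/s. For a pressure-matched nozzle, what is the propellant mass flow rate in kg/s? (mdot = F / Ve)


mdot = F / Ve = 1115000 / 2028 = 549.8 kg/s

549.8 kg/s


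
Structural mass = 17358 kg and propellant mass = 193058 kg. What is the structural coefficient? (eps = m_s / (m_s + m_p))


eps = 17358 / (17358 + 193058) = 0.0825

0.0825


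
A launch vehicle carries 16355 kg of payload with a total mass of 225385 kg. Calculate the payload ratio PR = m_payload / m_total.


PR = 16355 / 225385 = 0.0726

0.0726


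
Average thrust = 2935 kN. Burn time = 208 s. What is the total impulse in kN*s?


It = 2935 * 208 = 610480 kN*s

610480 kN*s


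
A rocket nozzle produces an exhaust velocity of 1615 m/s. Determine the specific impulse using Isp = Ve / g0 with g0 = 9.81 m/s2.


Isp = Ve / g0 = 1615 / 9.81 = 164.6 s

164.6 s


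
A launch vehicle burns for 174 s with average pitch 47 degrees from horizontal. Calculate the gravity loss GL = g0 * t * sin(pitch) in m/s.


GL = 9.81 * 174 * sin(47 deg) = 1248 m/s

1248 m/s


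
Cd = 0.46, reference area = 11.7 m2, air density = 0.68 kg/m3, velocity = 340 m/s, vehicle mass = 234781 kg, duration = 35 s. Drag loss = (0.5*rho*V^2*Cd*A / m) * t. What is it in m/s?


D = 0.5 * 0.68 * 340^2 * 0.46 * 11.7 = 211534.13 N
a = 211534.13 / 234781 = 0.901 m/s2
dV = 0.901 * 35 = 31.5 m/s

31.5 m/s


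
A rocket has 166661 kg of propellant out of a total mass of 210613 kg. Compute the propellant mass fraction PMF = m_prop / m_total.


PMF = 166661 / 210613 = 0.791

0.791


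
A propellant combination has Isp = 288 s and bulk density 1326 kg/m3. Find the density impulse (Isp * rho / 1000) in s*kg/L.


rho*Isp = 288 * 1326 / 1000 = 382 s*kg/L

382 s*kg/L


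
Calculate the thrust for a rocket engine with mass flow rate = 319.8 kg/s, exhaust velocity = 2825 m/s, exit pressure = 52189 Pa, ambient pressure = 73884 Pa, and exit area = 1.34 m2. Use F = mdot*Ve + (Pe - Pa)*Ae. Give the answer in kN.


F = 319.8 * 2825 + (52189 - 73884) * 1.34 = 874364.0 N = 874.4 kN

874.4 kN


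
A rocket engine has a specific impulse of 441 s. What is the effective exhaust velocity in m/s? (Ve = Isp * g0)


Ve = Isp * g0 = 441 * 9.81 = 4326.2 m/s

4326.2 m/s


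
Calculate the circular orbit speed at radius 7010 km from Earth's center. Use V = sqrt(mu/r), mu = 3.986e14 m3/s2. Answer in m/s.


V = sqrt(3.986e14 / 7010000) = 7541 m/s

7541 m/s


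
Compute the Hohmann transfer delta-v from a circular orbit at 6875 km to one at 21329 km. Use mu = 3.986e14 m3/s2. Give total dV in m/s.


V1 = sqrt(mu/r1) = 7614.34 m/s
dV1 = V1*(sqrt(2*r2/(r1+r2)) - 1) = 1750.0 m/s
V2 = sqrt(mu/r2) = 4322.98 m/s
dV2 = V2*(1 - sqrt(2*r1/(r1+r2))) = 1304.56 m/s
Total dV = 3055 m/s

3055 m/s


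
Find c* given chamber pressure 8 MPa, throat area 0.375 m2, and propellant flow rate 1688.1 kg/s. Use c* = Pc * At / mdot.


c* = 8e6 * 0.375 / 1688.1 = 1777 m/s

1777 m/s


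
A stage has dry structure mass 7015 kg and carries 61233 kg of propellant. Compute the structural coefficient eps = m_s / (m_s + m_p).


eps = 7015 / (7015 + 61233) = 0.1028

0.1028


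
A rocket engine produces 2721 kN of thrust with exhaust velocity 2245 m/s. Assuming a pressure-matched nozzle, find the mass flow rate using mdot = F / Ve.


mdot = F / Ve = 2721000 / 2245 = 1212.0 kg/s

1212.0 kg/s


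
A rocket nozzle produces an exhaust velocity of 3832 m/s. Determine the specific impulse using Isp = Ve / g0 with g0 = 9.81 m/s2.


Isp = Ve / g0 = 3832 / 9.81 = 390.6 s

390.6 s


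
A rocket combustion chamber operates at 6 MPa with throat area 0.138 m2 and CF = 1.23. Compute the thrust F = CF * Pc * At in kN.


F = 1.23 * 6e6 * 0.138 = 1.0184e+06 N = 1018.4 kN

1018.4 kN


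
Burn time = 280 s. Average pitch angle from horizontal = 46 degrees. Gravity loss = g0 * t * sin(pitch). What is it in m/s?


GL = 9.81 * 280 * sin(46 deg) = 1976 m/s

1976 m/s


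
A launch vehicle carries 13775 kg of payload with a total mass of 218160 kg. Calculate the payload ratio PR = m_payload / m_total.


PR = 13775 / 218160 = 0.0631

0.0631


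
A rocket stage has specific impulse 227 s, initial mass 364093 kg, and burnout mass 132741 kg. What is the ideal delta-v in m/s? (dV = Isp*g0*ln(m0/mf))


Ve = 227 * 9.81 = 2226.87 m/s
dV = 2226.87 * ln(364093/132741) = 2247 m/s

2247 m/s


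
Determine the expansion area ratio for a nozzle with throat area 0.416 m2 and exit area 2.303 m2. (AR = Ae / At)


AR = 2.303 / 0.416 = 5.5

5.5


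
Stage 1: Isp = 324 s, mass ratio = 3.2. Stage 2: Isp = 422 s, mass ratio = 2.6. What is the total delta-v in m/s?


dV1 = 324 * 9.81 * ln(3.2) = 3697.0 m/s
dV2 = 422 * 9.81 * ln(2.6) = 3955.6 m/s
Total dV = 3697.0 + 3955.6 = 7652.6 m/s ~ 7653 m/s

7653 m/s


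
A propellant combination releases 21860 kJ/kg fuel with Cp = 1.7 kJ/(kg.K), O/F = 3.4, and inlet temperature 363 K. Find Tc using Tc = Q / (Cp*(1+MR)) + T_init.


Tc = 21860 / (1.7 * (1 + 3.4)) + 363 = 3285 K

3285 K


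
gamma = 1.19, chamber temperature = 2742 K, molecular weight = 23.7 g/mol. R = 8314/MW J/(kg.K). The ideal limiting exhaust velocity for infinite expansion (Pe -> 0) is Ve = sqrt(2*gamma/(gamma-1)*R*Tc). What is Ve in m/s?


R = 8314 / 23.7 = 350.8 J/(kg.K)
Ve = sqrt(2 * 1.19 / (1.19 - 1) * 350.8 * 2742) = 3471 m/s

3471 m/s


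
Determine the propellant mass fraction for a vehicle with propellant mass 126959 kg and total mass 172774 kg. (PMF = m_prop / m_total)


PMF = 126959 / 172774 = 0.735

0.735


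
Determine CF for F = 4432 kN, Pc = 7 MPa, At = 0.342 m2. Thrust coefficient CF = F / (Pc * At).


CF = 4432000 / (7e6 * 0.342) = 1.85

1.85


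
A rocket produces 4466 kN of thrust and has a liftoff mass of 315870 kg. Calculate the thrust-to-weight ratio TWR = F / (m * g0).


TWR = 4466000 / (315870 * 9.81) = 1.44

1.44


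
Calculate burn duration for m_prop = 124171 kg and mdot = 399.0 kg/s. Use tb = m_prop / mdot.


tb = 124171 / 399.0 = 311.2 s

311.2 s


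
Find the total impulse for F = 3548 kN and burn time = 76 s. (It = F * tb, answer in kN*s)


It = 3548 * 76 = 269648 kN*s

269648 kN*s


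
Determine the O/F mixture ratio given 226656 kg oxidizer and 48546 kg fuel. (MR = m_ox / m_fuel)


MR = 226656 / 48546 = 4.67

4.67


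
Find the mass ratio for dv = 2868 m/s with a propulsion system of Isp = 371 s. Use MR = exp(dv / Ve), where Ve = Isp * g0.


Ve = 371 * 9.81 = 3639.51 m/s
MR = exp(2868 / 3639.51) = 2.199

2.199


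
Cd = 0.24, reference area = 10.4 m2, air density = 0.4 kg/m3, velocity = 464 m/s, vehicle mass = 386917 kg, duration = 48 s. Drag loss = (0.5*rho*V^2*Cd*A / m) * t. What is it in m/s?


D = 0.5 * 0.4 * 464^2 * 0.24 * 10.4 = 107475.76 N
a = 107475.76 / 386917 = 0.2778 m/s2
dV = 0.2778 * 48 = 13.3 m/s

13.3 m/s


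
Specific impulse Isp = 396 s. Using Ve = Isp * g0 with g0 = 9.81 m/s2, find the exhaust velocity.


Ve = Isp * g0 = 396 * 9.81 = 3884.8 m/s

3884.8 m/s


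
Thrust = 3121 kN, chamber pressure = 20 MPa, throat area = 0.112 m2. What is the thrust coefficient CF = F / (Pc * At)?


CF = 3121000 / (20e6 * 0.112) = 1.39

1.39


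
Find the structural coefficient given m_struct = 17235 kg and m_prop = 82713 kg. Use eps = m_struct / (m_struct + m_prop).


eps = 17235 / (17235 + 82713) = 0.1724

0.1724


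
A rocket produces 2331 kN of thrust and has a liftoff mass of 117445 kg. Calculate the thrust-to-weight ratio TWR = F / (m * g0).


TWR = 2331000 / (117445 * 9.81) = 2.02

2.02


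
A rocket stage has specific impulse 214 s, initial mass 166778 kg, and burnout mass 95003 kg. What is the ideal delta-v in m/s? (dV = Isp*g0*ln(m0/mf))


Ve = 214 * 9.81 = 2099.34 m/s
dV = 2099.34 * ln(166778/95003) = 1181 m/s

1181 m/s


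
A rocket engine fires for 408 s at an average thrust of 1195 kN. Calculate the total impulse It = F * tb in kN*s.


It = 1195 * 408 = 487560 kN*s

487560 kN*s


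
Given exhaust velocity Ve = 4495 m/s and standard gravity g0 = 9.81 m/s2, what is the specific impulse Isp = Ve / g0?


Isp = Ve / g0 = 4495 / 9.81 = 458.2 s

458.2 s


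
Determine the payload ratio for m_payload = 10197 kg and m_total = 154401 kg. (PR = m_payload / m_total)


PR = 10197 / 154401 = 0.066

0.066


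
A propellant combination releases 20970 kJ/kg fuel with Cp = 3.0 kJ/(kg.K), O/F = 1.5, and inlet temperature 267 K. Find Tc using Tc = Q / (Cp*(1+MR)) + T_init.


Tc = 20970 / (3.0 * (1 + 1.5)) + 267 = 3063 K

3063 K


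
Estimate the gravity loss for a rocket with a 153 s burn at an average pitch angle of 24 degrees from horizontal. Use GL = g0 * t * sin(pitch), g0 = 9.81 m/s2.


GL = 9.81 * 153 * sin(24 deg) = 610 m/s

610 m/s


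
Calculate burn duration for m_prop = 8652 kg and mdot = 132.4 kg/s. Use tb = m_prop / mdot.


tb = 8652 / 132.4 = 65.3 s

65.3 s


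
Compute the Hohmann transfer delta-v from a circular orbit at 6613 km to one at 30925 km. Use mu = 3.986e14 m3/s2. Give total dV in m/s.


V1 = sqrt(mu/r1) = 7763.71 m/s
dV1 = V1*(sqrt(2*r2/(r1+r2)) - 1) = 2201.89 m/s
V2 = sqrt(mu/r2) = 3590.16 m/s
dV2 = V2*(1 - sqrt(2*r1/(r1+r2))) = 1459.12 m/s
Total dV = 3661 m/s

3661 m/s


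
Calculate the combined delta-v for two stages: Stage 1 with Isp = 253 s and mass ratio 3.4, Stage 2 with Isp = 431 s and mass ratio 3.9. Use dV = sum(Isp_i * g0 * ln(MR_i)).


dV1 = 253 * 9.81 * ln(3.4) = 3037.3 m/s
dV2 = 431 * 9.81 * ln(3.9) = 5754.4 m/s
Total dV = 3037.3 + 5754.4 = 8791.7 m/s ~ 8792 m/s

8792 m/s


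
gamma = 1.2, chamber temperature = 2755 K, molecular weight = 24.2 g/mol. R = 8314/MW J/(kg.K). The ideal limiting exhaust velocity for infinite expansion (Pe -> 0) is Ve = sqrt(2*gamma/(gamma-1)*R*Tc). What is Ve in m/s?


R = 8314 / 24.2 = 343.55 J/(kg.K)
Ve = sqrt(2 * 1.2 / (1.2 - 1) * 343.55 * 2755) = 3370 m/s

3370 m/s


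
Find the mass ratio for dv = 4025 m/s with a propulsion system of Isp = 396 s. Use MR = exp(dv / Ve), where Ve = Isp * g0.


Ve = 396 * 9.81 = 3884.76 m/s
MR = exp(4025 / 3884.76) = 2.818

2.818


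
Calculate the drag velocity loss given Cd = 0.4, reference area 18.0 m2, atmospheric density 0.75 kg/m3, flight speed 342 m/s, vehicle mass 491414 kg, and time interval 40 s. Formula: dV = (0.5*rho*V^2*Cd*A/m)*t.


D = 0.5 * 0.75 * 342^2 * 0.4 * 18.0 = 315802.8 N
a = 315802.8 / 491414 = 0.6426 m/s2
dV = 0.6426 * 40 = 25.7 m/s

25.7 m/s


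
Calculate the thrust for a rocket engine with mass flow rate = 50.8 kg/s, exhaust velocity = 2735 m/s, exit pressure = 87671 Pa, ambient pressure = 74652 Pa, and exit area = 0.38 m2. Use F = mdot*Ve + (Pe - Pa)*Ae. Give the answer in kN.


F = 50.8 * 2735 + (87671 - 74652) * 0.38 = 143885.0 N = 143.9 kN

143.9 kN


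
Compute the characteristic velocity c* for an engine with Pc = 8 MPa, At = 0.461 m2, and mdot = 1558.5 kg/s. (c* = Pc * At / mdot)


c* = 8e6 * 0.461 / 1558.5 = 2366 m/s

2366 m/s


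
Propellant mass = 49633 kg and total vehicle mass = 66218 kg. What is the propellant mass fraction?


PMF = 49633 / 66218 = 0.75

0.75


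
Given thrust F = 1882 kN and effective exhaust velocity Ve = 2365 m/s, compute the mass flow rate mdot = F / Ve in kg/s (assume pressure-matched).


mdot = F / Ve = 1882000 / 2365 = 795.8 kg/s

795.8 kg/s


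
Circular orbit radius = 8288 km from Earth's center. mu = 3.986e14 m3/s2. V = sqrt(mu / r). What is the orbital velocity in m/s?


V = sqrt(3.986e14 / 8288000) = 6935 m/s

6935 m/s


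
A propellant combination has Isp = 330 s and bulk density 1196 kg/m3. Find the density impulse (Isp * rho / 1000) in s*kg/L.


rho*Isp = 330 * 1196 / 1000 = 395 s*kg/L

395 s*kg/L


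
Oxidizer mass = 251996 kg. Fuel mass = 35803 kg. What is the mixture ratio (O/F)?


MR = 251996 / 35803 = 7.04

7.04


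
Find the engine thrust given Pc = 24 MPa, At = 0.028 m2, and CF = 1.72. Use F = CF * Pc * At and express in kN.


F = 1.72 * 24e6 * 0.028 = 1.1558e+06 N = 1155.8 kN

1155.8 kN


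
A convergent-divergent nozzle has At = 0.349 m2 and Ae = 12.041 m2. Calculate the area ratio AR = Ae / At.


AR = 12.041 / 0.349 = 34.5

34.5


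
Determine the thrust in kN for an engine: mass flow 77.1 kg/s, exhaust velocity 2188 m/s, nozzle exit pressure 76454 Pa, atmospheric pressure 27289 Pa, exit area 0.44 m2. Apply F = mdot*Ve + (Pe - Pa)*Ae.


F = 77.1 * 2188 + (76454 - 27289) * 0.44 = 190327.0 N = 190.3 kN

190.3 kN


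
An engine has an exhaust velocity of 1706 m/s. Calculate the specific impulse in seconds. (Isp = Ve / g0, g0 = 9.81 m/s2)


Isp = Ve / g0 = 1706 / 9.81 = 173.9 s

173.9 s


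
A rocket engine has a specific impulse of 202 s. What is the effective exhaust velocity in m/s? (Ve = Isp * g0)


Ve = Isp * g0 = 202 * 9.81 = 1981.6 m/s

1981.6 m/s


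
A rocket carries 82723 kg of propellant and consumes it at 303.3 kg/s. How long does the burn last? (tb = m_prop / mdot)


tb = 82723 / 303.3 = 272.7 s

272.7 s


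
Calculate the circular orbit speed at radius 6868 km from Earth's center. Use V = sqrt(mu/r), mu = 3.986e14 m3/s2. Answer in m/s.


V = sqrt(3.986e14 / 6868000) = 7618 m/s

7618 m/s


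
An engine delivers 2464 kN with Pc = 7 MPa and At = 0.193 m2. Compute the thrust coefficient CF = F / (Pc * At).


CF = 2464000 / (7e6 * 0.193) = 1.82

1.82
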